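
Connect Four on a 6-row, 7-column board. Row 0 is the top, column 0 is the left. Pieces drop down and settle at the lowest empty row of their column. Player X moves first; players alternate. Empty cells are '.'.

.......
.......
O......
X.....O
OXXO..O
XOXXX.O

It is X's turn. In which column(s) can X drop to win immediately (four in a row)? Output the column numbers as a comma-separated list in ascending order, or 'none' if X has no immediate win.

Answer: 5

Derivation:
col 0: drop X → no win
col 1: drop X → no win
col 2: drop X → no win
col 3: drop X → no win
col 4: drop X → no win
col 5: drop X → WIN!
col 6: drop X → no win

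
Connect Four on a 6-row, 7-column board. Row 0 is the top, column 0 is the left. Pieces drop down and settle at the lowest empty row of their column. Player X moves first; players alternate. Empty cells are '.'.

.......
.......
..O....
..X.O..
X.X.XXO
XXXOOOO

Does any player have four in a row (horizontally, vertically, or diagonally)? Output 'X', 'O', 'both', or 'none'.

O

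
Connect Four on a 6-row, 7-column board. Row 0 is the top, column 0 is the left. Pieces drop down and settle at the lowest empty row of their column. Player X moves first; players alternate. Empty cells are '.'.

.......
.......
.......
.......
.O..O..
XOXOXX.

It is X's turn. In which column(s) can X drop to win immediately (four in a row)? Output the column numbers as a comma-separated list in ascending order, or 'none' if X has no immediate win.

Answer: none

Derivation:
col 0: drop X → no win
col 1: drop X → no win
col 2: drop X → no win
col 3: drop X → no win
col 4: drop X → no win
col 5: drop X → no win
col 6: drop X → no win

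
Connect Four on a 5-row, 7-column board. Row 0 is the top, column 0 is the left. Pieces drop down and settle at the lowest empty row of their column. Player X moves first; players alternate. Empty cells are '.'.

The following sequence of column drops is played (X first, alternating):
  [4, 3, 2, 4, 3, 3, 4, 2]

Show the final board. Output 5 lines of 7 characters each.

Answer: .......
.......
...OX..
..OXO..
..XOX..

Derivation:
Move 1: X drops in col 4, lands at row 4
Move 2: O drops in col 3, lands at row 4
Move 3: X drops in col 2, lands at row 4
Move 4: O drops in col 4, lands at row 3
Move 5: X drops in col 3, lands at row 3
Move 6: O drops in col 3, lands at row 2
Move 7: X drops in col 4, lands at row 2
Move 8: O drops in col 2, lands at row 3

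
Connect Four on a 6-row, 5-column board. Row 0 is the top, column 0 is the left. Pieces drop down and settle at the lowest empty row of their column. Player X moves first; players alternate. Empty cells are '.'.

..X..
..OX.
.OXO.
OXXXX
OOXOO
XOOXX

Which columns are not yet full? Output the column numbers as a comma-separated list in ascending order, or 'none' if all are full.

col 0: top cell = '.' → open
col 1: top cell = '.' → open
col 2: top cell = 'X' → FULL
col 3: top cell = '.' → open
col 4: top cell = '.' → open

Answer: 0,1,3,4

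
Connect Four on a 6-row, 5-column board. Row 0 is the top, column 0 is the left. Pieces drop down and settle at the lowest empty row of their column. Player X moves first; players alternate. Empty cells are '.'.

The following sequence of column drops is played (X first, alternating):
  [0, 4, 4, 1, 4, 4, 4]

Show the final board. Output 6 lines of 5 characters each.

Answer: .....
....X
....O
....X
....X
XO..O

Derivation:
Move 1: X drops in col 0, lands at row 5
Move 2: O drops in col 4, lands at row 5
Move 3: X drops in col 4, lands at row 4
Move 4: O drops in col 1, lands at row 5
Move 5: X drops in col 4, lands at row 3
Move 6: O drops in col 4, lands at row 2
Move 7: X drops in col 4, lands at row 1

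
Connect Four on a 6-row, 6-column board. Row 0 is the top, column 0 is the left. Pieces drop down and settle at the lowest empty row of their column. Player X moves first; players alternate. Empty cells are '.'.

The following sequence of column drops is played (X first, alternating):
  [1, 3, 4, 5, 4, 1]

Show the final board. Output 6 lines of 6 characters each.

Answer: ......
......
......
......
.O..X.
.X.OXO

Derivation:
Move 1: X drops in col 1, lands at row 5
Move 2: O drops in col 3, lands at row 5
Move 3: X drops in col 4, lands at row 5
Move 4: O drops in col 5, lands at row 5
Move 5: X drops in col 4, lands at row 4
Move 6: O drops in col 1, lands at row 4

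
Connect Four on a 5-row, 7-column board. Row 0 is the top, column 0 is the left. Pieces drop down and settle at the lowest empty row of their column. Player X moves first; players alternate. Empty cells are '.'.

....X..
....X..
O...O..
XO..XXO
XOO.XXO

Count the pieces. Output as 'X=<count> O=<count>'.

X=8 O=7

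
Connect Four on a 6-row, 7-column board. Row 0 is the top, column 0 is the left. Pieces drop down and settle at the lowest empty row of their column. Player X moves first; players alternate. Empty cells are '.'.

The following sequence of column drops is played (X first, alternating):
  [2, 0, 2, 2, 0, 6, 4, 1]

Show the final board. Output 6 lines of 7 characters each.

Move 1: X drops in col 2, lands at row 5
Move 2: O drops in col 0, lands at row 5
Move 3: X drops in col 2, lands at row 4
Move 4: O drops in col 2, lands at row 3
Move 5: X drops in col 0, lands at row 4
Move 6: O drops in col 6, lands at row 5
Move 7: X drops in col 4, lands at row 5
Move 8: O drops in col 1, lands at row 5

Answer: .......
.......
.......
..O....
X.X....
OOX.X.O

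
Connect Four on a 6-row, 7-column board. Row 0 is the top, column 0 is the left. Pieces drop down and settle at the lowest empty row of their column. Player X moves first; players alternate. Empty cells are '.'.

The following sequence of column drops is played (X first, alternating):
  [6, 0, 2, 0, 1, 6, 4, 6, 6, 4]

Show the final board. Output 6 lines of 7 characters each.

Move 1: X drops in col 6, lands at row 5
Move 2: O drops in col 0, lands at row 5
Move 3: X drops in col 2, lands at row 5
Move 4: O drops in col 0, lands at row 4
Move 5: X drops in col 1, lands at row 5
Move 6: O drops in col 6, lands at row 4
Move 7: X drops in col 4, lands at row 5
Move 8: O drops in col 6, lands at row 3
Move 9: X drops in col 6, lands at row 2
Move 10: O drops in col 4, lands at row 4

Answer: .......
.......
......X
......O
O...O.O
OXX.X.X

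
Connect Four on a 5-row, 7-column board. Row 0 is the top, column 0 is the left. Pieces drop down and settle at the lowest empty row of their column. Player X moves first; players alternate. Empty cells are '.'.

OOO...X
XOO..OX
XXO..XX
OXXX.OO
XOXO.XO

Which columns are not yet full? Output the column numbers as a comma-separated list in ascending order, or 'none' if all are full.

col 0: top cell = 'O' → FULL
col 1: top cell = 'O' → FULL
col 2: top cell = 'O' → FULL
col 3: top cell = '.' → open
col 4: top cell = '.' → open
col 5: top cell = '.' → open
col 6: top cell = 'X' → FULL

Answer: 3,4,5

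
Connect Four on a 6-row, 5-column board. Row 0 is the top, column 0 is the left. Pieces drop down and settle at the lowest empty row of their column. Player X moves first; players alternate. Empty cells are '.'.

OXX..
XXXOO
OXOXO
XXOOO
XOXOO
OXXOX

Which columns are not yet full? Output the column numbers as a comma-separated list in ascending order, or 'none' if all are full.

col 0: top cell = 'O' → FULL
col 1: top cell = 'X' → FULL
col 2: top cell = 'X' → FULL
col 3: top cell = '.' → open
col 4: top cell = '.' → open

Answer: 3,4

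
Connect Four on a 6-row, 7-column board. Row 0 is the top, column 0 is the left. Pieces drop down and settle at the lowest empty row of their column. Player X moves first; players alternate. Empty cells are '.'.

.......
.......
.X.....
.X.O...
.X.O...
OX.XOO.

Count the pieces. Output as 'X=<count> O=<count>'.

X=5 O=5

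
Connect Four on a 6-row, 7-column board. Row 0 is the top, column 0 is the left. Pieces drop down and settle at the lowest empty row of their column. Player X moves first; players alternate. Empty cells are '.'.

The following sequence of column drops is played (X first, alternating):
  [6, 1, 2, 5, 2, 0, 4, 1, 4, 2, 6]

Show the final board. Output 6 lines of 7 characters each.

Move 1: X drops in col 6, lands at row 5
Move 2: O drops in col 1, lands at row 5
Move 3: X drops in col 2, lands at row 5
Move 4: O drops in col 5, lands at row 5
Move 5: X drops in col 2, lands at row 4
Move 6: O drops in col 0, lands at row 5
Move 7: X drops in col 4, lands at row 5
Move 8: O drops in col 1, lands at row 4
Move 9: X drops in col 4, lands at row 4
Move 10: O drops in col 2, lands at row 3
Move 11: X drops in col 6, lands at row 4

Answer: .......
.......
.......
..O....
.OX.X.X
OOX.XOX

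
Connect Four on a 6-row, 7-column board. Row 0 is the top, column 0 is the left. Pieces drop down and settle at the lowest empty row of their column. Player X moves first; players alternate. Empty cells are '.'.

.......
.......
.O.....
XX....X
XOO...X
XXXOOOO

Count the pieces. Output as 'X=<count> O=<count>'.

X=8 O=7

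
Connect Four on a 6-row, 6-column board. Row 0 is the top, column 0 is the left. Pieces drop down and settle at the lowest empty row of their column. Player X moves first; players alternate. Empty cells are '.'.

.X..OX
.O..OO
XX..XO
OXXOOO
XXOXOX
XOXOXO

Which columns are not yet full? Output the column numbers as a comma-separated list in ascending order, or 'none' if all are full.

Answer: 0,2,3

Derivation:
col 0: top cell = '.' → open
col 1: top cell = 'X' → FULL
col 2: top cell = '.' → open
col 3: top cell = '.' → open
col 4: top cell = 'O' → FULL
col 5: top cell = 'X' → FULL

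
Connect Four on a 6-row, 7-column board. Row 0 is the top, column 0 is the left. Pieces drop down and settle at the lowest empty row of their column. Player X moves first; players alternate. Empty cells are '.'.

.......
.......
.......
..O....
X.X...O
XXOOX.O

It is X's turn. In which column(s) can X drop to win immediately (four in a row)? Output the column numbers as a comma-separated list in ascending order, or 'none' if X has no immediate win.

col 0: drop X → no win
col 1: drop X → no win
col 2: drop X → no win
col 3: drop X → no win
col 4: drop X → no win
col 5: drop X → no win
col 6: drop X → no win

Answer: none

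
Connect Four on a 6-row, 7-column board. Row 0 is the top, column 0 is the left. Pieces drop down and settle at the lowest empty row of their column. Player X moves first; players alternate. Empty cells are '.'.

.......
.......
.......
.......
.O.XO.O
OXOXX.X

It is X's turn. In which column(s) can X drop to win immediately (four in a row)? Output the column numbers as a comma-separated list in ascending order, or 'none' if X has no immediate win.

col 0: drop X → no win
col 1: drop X → no win
col 2: drop X → no win
col 3: drop X → no win
col 4: drop X → no win
col 5: drop X → WIN!
col 6: drop X → no win

Answer: 5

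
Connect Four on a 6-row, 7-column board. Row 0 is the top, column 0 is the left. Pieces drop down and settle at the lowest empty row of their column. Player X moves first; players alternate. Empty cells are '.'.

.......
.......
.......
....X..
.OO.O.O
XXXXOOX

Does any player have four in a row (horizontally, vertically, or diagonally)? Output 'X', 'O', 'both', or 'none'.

X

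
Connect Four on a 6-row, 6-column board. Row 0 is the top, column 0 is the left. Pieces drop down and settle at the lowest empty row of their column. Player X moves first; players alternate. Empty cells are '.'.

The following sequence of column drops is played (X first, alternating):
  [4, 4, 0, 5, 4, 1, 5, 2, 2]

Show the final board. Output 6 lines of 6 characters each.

Answer: ......
......
......
....X.
..X.OX
XOO.XO

Derivation:
Move 1: X drops in col 4, lands at row 5
Move 2: O drops in col 4, lands at row 4
Move 3: X drops in col 0, lands at row 5
Move 4: O drops in col 5, lands at row 5
Move 5: X drops in col 4, lands at row 3
Move 6: O drops in col 1, lands at row 5
Move 7: X drops in col 5, lands at row 4
Move 8: O drops in col 2, lands at row 5
Move 9: X drops in col 2, lands at row 4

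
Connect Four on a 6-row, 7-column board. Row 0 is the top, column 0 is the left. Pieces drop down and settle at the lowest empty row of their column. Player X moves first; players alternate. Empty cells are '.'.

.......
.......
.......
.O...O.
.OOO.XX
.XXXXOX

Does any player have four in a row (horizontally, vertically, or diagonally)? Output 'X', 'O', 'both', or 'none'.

X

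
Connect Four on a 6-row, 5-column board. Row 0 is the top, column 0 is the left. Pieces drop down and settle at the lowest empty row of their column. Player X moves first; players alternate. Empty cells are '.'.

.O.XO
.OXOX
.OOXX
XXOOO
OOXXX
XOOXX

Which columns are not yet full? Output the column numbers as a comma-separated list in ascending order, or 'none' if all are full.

col 0: top cell = '.' → open
col 1: top cell = 'O' → FULL
col 2: top cell = '.' → open
col 3: top cell = 'X' → FULL
col 4: top cell = 'O' → FULL

Answer: 0,2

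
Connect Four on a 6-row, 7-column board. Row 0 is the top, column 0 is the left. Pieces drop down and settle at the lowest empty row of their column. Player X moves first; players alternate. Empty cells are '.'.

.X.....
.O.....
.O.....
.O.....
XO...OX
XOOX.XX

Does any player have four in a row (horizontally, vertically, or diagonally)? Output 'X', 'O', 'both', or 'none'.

O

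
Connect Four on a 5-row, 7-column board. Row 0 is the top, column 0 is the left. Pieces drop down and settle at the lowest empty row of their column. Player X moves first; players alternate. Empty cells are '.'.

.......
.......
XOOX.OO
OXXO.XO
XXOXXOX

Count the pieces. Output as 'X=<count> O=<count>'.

X=10 O=9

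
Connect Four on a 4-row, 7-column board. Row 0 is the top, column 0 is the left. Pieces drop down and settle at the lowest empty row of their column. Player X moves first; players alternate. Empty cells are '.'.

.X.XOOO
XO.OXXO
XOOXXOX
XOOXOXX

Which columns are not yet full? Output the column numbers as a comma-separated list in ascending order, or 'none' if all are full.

Answer: 0,2

Derivation:
col 0: top cell = '.' → open
col 1: top cell = 'X' → FULL
col 2: top cell = '.' → open
col 3: top cell = 'X' → FULL
col 4: top cell = 'O' → FULL
col 5: top cell = 'O' → FULL
col 6: top cell = 'O' → FULL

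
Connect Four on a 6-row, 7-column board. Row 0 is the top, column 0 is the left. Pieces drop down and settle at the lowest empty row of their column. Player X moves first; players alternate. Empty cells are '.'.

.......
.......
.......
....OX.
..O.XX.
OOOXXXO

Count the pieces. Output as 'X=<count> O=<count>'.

X=6 O=6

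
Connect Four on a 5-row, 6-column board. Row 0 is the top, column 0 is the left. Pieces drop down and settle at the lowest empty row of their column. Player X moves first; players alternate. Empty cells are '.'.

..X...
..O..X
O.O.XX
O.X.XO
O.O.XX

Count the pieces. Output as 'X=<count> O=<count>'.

X=8 O=7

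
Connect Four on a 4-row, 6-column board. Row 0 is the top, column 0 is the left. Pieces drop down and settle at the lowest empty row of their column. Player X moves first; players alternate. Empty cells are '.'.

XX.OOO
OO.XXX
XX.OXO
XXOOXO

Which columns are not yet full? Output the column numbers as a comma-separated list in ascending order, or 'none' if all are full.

Answer: 2

Derivation:
col 0: top cell = 'X' → FULL
col 1: top cell = 'X' → FULL
col 2: top cell = '.' → open
col 3: top cell = 'O' → FULL
col 4: top cell = 'O' → FULL
col 5: top cell = 'O' → FULL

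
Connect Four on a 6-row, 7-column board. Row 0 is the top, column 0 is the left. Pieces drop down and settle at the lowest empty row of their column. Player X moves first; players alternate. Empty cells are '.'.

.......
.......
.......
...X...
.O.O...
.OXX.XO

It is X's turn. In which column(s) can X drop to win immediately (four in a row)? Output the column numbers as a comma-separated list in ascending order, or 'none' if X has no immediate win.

Answer: 4

Derivation:
col 0: drop X → no win
col 1: drop X → no win
col 2: drop X → no win
col 3: drop X → no win
col 4: drop X → WIN!
col 5: drop X → no win
col 6: drop X → no win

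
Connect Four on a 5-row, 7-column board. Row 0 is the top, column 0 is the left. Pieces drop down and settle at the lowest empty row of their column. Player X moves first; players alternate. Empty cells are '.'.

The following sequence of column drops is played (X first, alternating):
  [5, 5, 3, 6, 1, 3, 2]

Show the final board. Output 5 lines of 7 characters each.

Answer: .......
.......
.......
...O.O.
.XXX.XO

Derivation:
Move 1: X drops in col 5, lands at row 4
Move 2: O drops in col 5, lands at row 3
Move 3: X drops in col 3, lands at row 4
Move 4: O drops in col 6, lands at row 4
Move 5: X drops in col 1, lands at row 4
Move 6: O drops in col 3, lands at row 3
Move 7: X drops in col 2, lands at row 4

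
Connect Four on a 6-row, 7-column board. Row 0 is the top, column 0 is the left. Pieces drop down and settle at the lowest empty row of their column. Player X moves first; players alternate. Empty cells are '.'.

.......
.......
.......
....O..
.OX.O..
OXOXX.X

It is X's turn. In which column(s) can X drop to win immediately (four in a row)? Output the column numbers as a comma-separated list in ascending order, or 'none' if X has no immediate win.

Answer: 5

Derivation:
col 0: drop X → no win
col 1: drop X → no win
col 2: drop X → no win
col 3: drop X → no win
col 4: drop X → no win
col 5: drop X → WIN!
col 6: drop X → no win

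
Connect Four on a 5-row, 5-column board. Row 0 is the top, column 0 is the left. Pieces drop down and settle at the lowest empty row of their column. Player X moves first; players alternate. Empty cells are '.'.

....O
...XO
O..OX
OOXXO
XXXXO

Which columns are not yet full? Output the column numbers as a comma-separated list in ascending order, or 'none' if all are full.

Answer: 0,1,2,3

Derivation:
col 0: top cell = '.' → open
col 1: top cell = '.' → open
col 2: top cell = '.' → open
col 3: top cell = '.' → open
col 4: top cell = 'O' → FULL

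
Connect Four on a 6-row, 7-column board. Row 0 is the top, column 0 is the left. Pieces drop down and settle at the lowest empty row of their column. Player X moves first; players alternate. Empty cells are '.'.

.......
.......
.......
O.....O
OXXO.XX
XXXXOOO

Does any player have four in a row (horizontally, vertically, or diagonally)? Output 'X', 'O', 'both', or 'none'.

X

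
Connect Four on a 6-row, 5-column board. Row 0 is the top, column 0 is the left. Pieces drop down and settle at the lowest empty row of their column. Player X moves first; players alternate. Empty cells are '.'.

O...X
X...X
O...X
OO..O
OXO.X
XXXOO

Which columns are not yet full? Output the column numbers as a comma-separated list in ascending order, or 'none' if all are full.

col 0: top cell = 'O' → FULL
col 1: top cell = '.' → open
col 2: top cell = '.' → open
col 3: top cell = '.' → open
col 4: top cell = 'X' → FULL

Answer: 1,2,3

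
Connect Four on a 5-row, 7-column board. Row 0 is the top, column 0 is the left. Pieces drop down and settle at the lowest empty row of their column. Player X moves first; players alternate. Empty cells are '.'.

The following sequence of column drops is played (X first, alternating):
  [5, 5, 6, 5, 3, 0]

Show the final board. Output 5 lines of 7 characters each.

Answer: .......
.......
.....O.
.....O.
O..X.XX

Derivation:
Move 1: X drops in col 5, lands at row 4
Move 2: O drops in col 5, lands at row 3
Move 3: X drops in col 6, lands at row 4
Move 4: O drops in col 5, lands at row 2
Move 5: X drops in col 3, lands at row 4
Move 6: O drops in col 0, lands at row 4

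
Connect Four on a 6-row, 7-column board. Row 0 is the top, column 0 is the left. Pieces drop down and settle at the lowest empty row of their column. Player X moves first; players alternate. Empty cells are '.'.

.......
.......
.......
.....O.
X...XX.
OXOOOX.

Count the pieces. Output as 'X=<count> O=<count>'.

X=5 O=5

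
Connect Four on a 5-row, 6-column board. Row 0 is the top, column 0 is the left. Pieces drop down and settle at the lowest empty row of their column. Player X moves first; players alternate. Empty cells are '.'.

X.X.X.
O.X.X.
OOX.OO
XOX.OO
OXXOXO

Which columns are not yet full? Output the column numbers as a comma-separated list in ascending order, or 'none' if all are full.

Answer: 1,3,5

Derivation:
col 0: top cell = 'X' → FULL
col 1: top cell = '.' → open
col 2: top cell = 'X' → FULL
col 3: top cell = '.' → open
col 4: top cell = 'X' → FULL
col 5: top cell = '.' → open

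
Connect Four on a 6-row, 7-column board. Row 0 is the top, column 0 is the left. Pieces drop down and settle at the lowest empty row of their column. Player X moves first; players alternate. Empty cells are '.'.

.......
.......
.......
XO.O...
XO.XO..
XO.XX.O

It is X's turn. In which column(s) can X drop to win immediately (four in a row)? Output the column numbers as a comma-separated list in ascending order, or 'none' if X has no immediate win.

Answer: 0

Derivation:
col 0: drop X → WIN!
col 1: drop X → no win
col 2: drop X → no win
col 3: drop X → no win
col 4: drop X → no win
col 5: drop X → no win
col 6: drop X → no win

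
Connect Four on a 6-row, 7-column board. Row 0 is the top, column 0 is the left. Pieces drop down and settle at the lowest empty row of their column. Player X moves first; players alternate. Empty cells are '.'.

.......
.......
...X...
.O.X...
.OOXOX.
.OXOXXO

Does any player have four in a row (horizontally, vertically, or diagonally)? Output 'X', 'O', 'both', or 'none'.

none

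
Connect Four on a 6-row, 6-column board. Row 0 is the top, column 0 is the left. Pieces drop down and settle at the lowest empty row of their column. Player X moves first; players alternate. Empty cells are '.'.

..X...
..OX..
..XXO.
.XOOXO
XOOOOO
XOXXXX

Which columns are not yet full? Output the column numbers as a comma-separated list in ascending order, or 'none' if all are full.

col 0: top cell = '.' → open
col 1: top cell = '.' → open
col 2: top cell = 'X' → FULL
col 3: top cell = '.' → open
col 4: top cell = '.' → open
col 5: top cell = '.' → open

Answer: 0,1,3,4,5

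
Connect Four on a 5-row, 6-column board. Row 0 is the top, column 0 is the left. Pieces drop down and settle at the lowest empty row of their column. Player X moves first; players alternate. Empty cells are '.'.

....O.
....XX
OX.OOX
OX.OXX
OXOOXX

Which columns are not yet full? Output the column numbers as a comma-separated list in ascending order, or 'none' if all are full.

Answer: 0,1,2,3,5

Derivation:
col 0: top cell = '.' → open
col 1: top cell = '.' → open
col 2: top cell = '.' → open
col 3: top cell = '.' → open
col 4: top cell = 'O' → FULL
col 5: top cell = '.' → open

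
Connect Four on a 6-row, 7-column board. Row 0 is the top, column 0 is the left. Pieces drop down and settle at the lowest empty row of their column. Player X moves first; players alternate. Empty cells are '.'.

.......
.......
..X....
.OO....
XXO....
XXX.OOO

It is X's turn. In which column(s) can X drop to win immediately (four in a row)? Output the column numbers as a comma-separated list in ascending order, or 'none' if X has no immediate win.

col 0: drop X → no win
col 1: drop X → no win
col 2: drop X → no win
col 3: drop X → WIN!
col 4: drop X → no win
col 5: drop X → no win
col 6: drop X → no win

Answer: 3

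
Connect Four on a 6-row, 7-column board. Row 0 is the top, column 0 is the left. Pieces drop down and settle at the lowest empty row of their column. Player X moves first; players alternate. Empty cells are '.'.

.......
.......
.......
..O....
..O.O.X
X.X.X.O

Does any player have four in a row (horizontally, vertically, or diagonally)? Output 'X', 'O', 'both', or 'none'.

none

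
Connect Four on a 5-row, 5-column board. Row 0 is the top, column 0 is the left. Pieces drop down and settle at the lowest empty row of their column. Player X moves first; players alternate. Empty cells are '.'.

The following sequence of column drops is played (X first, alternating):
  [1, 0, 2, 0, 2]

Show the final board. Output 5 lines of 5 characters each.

Answer: .....
.....
.....
O.X..
OXX..

Derivation:
Move 1: X drops in col 1, lands at row 4
Move 2: O drops in col 0, lands at row 4
Move 3: X drops in col 2, lands at row 4
Move 4: O drops in col 0, lands at row 3
Move 5: X drops in col 2, lands at row 3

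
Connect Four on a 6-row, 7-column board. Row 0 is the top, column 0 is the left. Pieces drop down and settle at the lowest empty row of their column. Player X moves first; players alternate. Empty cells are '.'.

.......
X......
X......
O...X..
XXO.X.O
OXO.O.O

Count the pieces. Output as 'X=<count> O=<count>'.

X=7 O=7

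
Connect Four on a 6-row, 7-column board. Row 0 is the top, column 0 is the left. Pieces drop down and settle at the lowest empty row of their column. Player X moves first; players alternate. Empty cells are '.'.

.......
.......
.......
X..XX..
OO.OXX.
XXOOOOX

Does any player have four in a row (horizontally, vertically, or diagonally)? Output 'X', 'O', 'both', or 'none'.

O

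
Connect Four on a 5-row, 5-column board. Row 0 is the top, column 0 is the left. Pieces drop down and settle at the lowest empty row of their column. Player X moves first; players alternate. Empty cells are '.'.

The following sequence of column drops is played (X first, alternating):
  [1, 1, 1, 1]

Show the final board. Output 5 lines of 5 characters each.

Move 1: X drops in col 1, lands at row 4
Move 2: O drops in col 1, lands at row 3
Move 3: X drops in col 1, lands at row 2
Move 4: O drops in col 1, lands at row 1

Answer: .....
.O...
.X...
.O...
.X...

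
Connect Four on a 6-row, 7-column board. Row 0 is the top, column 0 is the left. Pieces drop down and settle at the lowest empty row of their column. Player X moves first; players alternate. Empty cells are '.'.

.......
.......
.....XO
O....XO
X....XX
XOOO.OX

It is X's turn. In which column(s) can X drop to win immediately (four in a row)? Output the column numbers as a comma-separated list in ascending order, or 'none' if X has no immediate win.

col 0: drop X → no win
col 1: drop X → no win
col 2: drop X → no win
col 3: drop X → no win
col 4: drop X → no win
col 5: drop X → WIN!
col 6: drop X → no win

Answer: 5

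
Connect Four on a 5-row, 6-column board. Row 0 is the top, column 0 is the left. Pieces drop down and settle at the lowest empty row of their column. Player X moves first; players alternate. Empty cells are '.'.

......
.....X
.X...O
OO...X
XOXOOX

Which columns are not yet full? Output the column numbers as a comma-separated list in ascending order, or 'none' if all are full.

col 0: top cell = '.' → open
col 1: top cell = '.' → open
col 2: top cell = '.' → open
col 3: top cell = '.' → open
col 4: top cell = '.' → open
col 5: top cell = '.' → open

Answer: 0,1,2,3,4,5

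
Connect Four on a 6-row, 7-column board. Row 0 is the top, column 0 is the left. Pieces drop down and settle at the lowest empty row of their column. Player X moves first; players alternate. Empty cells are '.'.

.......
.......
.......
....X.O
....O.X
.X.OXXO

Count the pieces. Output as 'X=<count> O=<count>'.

X=5 O=4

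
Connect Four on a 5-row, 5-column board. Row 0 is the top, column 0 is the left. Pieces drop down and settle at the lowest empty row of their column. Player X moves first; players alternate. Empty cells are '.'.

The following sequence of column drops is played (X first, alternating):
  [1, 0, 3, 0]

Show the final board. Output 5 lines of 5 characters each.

Answer: .....
.....
.....
O....
OX.X.

Derivation:
Move 1: X drops in col 1, lands at row 4
Move 2: O drops in col 0, lands at row 4
Move 3: X drops in col 3, lands at row 4
Move 4: O drops in col 0, lands at row 3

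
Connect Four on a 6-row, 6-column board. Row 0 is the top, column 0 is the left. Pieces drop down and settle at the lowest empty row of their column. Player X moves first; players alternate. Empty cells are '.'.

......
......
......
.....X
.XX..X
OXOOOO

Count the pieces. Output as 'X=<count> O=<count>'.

X=5 O=5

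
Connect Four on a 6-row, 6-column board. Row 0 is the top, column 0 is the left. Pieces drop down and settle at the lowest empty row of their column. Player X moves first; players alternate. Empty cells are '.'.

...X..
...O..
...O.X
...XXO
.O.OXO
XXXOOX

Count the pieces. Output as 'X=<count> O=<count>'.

X=9 O=8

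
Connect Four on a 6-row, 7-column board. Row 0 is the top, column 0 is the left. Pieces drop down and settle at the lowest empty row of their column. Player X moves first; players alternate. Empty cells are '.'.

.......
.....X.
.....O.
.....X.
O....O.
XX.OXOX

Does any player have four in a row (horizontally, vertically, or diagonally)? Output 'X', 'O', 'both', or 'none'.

none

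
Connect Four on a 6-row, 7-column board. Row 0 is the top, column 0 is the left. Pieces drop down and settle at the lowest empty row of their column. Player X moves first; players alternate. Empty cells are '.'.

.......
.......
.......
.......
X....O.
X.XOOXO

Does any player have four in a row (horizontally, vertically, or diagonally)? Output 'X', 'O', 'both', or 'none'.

none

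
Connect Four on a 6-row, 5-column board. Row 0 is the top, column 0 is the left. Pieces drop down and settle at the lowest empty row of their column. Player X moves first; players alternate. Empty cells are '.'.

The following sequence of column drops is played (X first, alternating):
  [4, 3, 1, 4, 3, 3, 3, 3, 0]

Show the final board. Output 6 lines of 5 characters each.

Move 1: X drops in col 4, lands at row 5
Move 2: O drops in col 3, lands at row 5
Move 3: X drops in col 1, lands at row 5
Move 4: O drops in col 4, lands at row 4
Move 5: X drops in col 3, lands at row 4
Move 6: O drops in col 3, lands at row 3
Move 7: X drops in col 3, lands at row 2
Move 8: O drops in col 3, lands at row 1
Move 9: X drops in col 0, lands at row 5

Answer: .....
...O.
...X.
...O.
...XO
XX.OX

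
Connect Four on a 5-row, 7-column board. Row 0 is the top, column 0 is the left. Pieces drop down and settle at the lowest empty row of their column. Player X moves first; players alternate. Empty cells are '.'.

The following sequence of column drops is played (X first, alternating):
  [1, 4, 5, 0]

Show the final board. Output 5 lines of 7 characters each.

Answer: .......
.......
.......
.......
OX..OX.

Derivation:
Move 1: X drops in col 1, lands at row 4
Move 2: O drops in col 4, lands at row 4
Move 3: X drops in col 5, lands at row 4
Move 4: O drops in col 0, lands at row 4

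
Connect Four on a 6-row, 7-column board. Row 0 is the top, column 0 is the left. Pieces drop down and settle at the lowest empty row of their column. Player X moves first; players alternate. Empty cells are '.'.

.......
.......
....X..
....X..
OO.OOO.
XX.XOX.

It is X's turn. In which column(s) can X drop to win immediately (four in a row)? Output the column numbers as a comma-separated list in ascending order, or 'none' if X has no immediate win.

col 0: drop X → no win
col 1: drop X → no win
col 2: drop X → WIN!
col 3: drop X → no win
col 4: drop X → no win
col 5: drop X → no win
col 6: drop X → no win

Answer: 2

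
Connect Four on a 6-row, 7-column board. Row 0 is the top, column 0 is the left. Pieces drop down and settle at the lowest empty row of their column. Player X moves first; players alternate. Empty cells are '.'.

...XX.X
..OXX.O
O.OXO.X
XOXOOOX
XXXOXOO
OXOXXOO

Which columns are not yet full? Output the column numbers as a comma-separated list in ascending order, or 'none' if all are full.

Answer: 0,1,2,5

Derivation:
col 0: top cell = '.' → open
col 1: top cell = '.' → open
col 2: top cell = '.' → open
col 3: top cell = 'X' → FULL
col 4: top cell = 'X' → FULL
col 5: top cell = '.' → open
col 6: top cell = 'X' → FULL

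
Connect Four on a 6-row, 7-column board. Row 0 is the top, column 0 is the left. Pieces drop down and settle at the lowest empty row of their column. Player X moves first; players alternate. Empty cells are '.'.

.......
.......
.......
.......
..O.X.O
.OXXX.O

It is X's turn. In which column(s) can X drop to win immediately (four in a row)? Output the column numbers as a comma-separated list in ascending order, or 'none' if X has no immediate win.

Answer: 5

Derivation:
col 0: drop X → no win
col 1: drop X → no win
col 2: drop X → no win
col 3: drop X → no win
col 4: drop X → no win
col 5: drop X → WIN!
col 6: drop X → no win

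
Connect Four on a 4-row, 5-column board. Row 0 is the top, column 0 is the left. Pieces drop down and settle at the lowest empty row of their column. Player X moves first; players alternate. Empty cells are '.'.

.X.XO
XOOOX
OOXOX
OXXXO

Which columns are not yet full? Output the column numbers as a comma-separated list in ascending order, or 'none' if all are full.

Answer: 0,2

Derivation:
col 0: top cell = '.' → open
col 1: top cell = 'X' → FULL
col 2: top cell = '.' → open
col 3: top cell = 'X' → FULL
col 4: top cell = 'O' → FULL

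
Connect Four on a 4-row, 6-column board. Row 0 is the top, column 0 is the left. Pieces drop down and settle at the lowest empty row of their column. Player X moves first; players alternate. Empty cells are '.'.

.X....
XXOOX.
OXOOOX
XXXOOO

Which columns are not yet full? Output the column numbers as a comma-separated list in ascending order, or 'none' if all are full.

Answer: 0,2,3,4,5

Derivation:
col 0: top cell = '.' → open
col 1: top cell = 'X' → FULL
col 2: top cell = '.' → open
col 3: top cell = '.' → open
col 4: top cell = '.' → open
col 5: top cell = '.' → open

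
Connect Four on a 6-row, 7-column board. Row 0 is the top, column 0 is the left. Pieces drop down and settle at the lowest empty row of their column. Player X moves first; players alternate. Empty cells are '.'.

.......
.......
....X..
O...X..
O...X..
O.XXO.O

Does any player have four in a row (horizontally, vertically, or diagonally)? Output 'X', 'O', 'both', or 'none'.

none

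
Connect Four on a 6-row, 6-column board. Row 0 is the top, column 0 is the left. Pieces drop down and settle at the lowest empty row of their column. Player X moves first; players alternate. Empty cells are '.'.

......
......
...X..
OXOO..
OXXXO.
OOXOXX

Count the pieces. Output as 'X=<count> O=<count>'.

X=8 O=8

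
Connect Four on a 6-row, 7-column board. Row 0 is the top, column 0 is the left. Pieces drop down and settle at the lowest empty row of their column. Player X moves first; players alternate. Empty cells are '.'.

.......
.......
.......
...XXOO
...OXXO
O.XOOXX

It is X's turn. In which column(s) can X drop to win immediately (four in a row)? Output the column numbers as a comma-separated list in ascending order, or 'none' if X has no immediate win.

col 0: drop X → no win
col 1: drop X → no win
col 2: drop X → no win
col 3: drop X → WIN!
col 4: drop X → no win
col 5: drop X → no win
col 6: drop X → no win

Answer: 3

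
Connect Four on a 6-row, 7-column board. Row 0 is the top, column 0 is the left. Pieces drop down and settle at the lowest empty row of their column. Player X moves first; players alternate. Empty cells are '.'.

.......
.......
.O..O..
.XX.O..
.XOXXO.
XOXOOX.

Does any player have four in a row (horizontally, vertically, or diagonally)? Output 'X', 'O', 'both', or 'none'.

none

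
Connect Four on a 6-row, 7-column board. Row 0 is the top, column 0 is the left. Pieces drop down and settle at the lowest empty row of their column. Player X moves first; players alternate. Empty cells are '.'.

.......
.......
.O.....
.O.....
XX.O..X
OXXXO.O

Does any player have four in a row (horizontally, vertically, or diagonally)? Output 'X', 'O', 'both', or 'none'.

none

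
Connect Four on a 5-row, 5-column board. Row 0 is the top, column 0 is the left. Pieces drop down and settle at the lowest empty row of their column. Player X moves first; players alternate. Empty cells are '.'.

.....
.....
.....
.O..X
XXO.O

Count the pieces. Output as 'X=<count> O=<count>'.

X=3 O=3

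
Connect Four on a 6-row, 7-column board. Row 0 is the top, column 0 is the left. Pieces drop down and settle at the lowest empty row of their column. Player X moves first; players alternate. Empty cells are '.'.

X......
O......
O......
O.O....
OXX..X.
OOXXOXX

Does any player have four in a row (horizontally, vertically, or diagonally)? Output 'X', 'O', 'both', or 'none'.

O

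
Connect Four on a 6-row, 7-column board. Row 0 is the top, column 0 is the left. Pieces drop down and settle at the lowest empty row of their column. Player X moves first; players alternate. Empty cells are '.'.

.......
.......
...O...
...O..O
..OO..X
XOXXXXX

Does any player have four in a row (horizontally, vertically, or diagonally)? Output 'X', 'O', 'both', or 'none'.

X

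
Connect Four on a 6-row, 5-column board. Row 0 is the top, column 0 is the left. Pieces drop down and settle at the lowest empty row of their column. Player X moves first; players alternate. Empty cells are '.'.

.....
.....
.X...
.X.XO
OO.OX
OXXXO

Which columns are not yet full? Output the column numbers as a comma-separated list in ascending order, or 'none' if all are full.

Answer: 0,1,2,3,4

Derivation:
col 0: top cell = '.' → open
col 1: top cell = '.' → open
col 2: top cell = '.' → open
col 3: top cell = '.' → open
col 4: top cell = '.' → open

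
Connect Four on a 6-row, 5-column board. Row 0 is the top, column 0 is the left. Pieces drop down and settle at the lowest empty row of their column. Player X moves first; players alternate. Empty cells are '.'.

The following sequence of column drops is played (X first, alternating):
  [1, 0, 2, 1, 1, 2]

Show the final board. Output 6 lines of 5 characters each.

Answer: .....
.....
.....
.X...
.OO..
OXX..

Derivation:
Move 1: X drops in col 1, lands at row 5
Move 2: O drops in col 0, lands at row 5
Move 3: X drops in col 2, lands at row 5
Move 4: O drops in col 1, lands at row 4
Move 5: X drops in col 1, lands at row 3
Move 6: O drops in col 2, lands at row 4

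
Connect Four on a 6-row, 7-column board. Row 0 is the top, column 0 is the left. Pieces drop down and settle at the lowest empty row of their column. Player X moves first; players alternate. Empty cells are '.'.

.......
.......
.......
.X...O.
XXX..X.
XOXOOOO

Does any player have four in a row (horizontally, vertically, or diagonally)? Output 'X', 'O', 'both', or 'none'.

O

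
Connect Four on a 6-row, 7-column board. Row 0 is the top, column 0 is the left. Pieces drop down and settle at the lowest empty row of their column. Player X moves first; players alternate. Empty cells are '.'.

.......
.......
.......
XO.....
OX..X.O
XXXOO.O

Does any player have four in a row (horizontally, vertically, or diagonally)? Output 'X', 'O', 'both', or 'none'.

none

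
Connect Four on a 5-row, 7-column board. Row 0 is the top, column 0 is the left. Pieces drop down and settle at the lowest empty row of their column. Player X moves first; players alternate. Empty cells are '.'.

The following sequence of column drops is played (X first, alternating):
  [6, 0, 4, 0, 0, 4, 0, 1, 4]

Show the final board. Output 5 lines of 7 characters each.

Answer: .......
X......
X...X..
O...O..
OO..X.X

Derivation:
Move 1: X drops in col 6, lands at row 4
Move 2: O drops in col 0, lands at row 4
Move 3: X drops in col 4, lands at row 4
Move 4: O drops in col 0, lands at row 3
Move 5: X drops in col 0, lands at row 2
Move 6: O drops in col 4, lands at row 3
Move 7: X drops in col 0, lands at row 1
Move 8: O drops in col 1, lands at row 4
Move 9: X drops in col 4, lands at row 2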